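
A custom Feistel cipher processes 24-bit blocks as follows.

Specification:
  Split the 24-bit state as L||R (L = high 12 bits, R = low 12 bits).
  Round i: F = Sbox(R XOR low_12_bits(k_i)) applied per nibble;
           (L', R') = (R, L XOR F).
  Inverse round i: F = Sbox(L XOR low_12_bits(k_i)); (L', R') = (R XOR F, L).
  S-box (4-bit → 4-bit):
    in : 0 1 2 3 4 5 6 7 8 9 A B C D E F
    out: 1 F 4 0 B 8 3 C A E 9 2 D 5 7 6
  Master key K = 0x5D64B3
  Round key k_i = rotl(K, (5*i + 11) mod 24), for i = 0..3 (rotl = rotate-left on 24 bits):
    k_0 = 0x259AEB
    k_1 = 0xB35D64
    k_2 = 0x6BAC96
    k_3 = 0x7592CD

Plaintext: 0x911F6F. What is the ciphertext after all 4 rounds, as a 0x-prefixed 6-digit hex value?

s_0 = plaintext = 0x911F6F
s_1 = Round(s_0, k_0) = 0xF6F1BA
s_2 = Round(s_1, k_1) = 0x1BA238
s_3 = Round(s_2, k_2) = 0x23862D
s_4 = Round(s_3, k_3) = 0x62D949

0x62D949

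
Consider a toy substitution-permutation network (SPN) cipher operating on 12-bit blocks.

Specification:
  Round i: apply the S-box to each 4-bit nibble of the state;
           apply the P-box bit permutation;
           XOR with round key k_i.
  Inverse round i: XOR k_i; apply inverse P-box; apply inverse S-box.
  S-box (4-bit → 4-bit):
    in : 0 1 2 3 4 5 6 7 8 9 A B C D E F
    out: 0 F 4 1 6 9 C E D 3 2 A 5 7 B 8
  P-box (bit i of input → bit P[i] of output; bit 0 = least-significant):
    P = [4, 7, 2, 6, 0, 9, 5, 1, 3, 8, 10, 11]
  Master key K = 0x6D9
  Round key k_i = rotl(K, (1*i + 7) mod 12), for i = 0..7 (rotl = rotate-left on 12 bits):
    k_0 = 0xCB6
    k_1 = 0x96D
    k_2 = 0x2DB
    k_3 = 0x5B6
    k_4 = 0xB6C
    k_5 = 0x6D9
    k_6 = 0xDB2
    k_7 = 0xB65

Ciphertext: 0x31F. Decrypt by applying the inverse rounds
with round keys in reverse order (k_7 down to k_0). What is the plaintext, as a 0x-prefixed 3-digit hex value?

s_0 = ciphertext = 0x31F
s_1 = InvRound(s_0, k_7) = 0x565
s_2 = InvRound(s_1, k_6) = 0xF51
s_3 = InvRound(s_2, k_5) = 0xE0A
s_4 = InvRound(s_3, k_4) = 0x466
s_5 = InvRound(s_4, k_3) = 0xA0E
s_6 = InvRound(s_5, k_2) = 0xF31
s_7 = InvRound(s_6, k_1) = 0xCA8
s_8 = InvRound(s_7, k_0) = 0x3FC

0x3FC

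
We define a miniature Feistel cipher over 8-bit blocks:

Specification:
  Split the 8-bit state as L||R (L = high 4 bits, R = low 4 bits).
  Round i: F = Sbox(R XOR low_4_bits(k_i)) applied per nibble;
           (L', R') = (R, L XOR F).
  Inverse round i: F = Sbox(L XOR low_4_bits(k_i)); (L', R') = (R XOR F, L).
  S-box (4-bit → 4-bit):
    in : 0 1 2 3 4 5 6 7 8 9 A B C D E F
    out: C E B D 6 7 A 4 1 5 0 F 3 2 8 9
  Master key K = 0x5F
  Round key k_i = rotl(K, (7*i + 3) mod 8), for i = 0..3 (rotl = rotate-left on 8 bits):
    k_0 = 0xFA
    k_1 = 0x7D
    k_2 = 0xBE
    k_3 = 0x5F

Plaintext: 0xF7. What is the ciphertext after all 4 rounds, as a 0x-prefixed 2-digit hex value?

0xAC

s_0 = plaintext = 0xF7
s_1 = Round(s_0, k_0) = 0x7D
s_2 = Round(s_1, k_1) = 0xDB
s_3 = Round(s_2, k_2) = 0xBA
s_4 = Round(s_3, k_3) = 0xAC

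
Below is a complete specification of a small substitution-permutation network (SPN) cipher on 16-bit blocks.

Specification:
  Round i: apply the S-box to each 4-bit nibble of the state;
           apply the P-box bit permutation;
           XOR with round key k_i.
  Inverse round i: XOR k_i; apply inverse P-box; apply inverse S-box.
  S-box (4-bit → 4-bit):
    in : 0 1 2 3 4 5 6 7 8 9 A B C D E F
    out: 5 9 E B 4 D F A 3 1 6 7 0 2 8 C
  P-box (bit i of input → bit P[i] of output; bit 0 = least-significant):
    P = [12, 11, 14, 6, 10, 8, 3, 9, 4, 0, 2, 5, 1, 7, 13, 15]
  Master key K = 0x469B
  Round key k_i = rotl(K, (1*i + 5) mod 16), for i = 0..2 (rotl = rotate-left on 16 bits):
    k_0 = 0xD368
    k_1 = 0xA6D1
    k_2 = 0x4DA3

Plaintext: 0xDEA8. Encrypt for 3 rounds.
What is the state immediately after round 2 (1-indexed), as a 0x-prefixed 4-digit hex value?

0xF6D4

s_0 = plaintext = 0xDEA8
s_1 = Round(s_0, k_0) = 0xCAC0
s_2 = Round(s_1, k_1) = 0xF6D4
s_3 = Round(s_2, k_2) = 0xAC96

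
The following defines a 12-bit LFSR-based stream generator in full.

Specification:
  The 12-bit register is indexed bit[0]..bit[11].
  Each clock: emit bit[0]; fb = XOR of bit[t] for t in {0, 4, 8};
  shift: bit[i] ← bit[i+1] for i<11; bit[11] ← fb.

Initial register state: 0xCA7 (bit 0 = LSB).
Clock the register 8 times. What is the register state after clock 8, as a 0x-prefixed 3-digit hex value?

reg_0 = 0xCA7
clock 1: out=1, reg = 0xE53
clock 2: out=1, reg = 0x729
clock 3: out=1, reg = 0x394
clock 4: out=0, reg = 0x1CA
clock 5: out=0, reg = 0x8E5
clock 6: out=1, reg = 0xC72
clock 7: out=0, reg = 0xE39
clock 8: out=1, reg = 0x71C

0x71C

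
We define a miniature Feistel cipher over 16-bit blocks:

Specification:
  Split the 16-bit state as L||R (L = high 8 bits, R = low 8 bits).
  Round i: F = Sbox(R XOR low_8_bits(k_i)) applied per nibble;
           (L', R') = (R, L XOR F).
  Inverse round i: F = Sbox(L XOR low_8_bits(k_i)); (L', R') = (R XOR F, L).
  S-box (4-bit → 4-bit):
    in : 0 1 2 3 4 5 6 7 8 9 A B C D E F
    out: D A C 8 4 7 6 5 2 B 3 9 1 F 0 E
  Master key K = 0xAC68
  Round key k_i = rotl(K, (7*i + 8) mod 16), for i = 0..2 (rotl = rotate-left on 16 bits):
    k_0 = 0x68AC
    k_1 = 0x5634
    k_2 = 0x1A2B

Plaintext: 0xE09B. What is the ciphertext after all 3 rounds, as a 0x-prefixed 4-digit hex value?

0xE176

s_0 = plaintext = 0xE09B
s_1 = Round(s_0, k_0) = 0x9B65
s_2 = Round(s_1, k_1) = 0x65E1
s_3 = Round(s_2, k_2) = 0xE176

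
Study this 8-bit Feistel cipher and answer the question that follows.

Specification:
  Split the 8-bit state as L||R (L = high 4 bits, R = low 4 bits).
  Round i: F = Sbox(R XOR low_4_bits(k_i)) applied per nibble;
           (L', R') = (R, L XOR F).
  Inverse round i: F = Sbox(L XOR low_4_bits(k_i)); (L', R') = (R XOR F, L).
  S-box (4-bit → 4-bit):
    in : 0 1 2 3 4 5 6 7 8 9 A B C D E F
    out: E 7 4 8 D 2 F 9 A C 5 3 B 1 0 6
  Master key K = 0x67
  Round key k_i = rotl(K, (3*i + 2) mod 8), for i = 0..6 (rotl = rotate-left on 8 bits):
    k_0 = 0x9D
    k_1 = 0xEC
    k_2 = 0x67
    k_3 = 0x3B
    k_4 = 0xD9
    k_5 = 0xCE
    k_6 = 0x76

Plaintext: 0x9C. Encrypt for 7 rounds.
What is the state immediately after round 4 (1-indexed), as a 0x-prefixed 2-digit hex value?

0x80

s_0 = plaintext = 0x9C
s_1 = Round(s_0, k_0) = 0xCE
s_2 = Round(s_1, k_1) = 0xE8
s_3 = Round(s_2, k_2) = 0x88
s_4 = Round(s_3, k_3) = 0x80
s_5 = Round(s_4, k_4) = 0x04
s_6 = Round(s_5, k_5) = 0x45
s_7 = Round(s_6, k_6) = 0x5C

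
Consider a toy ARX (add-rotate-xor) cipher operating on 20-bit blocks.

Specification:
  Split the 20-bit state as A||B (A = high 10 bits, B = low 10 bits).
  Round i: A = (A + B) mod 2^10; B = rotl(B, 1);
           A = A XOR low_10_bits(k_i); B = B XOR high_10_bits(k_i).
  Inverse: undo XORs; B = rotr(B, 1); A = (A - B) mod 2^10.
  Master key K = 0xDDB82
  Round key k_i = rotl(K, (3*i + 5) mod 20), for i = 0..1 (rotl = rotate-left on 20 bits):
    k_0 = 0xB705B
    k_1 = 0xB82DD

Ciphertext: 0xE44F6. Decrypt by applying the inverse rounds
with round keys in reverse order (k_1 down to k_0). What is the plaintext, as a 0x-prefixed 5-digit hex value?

s_0 = ciphertext = 0xE44F6
s_1 = InvRound(s_0, k_1) = 0x1050B
s_2 = InvRound(s_1, k_0) = 0x0BFEB

0x0BFEB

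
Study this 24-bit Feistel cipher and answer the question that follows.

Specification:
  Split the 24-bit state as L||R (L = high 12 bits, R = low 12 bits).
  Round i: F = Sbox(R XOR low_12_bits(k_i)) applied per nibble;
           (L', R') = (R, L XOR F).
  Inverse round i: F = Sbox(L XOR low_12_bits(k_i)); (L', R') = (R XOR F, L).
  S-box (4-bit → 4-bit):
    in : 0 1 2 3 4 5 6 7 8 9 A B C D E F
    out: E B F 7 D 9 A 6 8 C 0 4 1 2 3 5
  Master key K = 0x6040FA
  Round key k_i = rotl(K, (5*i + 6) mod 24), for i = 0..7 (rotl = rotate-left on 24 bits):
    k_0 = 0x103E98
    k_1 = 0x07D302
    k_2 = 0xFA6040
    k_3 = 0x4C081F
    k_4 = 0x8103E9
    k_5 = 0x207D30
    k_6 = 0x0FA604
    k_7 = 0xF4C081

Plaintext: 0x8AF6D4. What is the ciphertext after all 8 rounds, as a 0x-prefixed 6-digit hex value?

0xB8671B

s_0 = plaintext = 0x8AF6D4
s_1 = Round(s_0, k_0) = 0x6D407E
s_2 = Round(s_1, k_1) = 0x07E1B5
s_3 = Round(s_2, k_2) = 0x1B5B27
s_4 = Round(s_3, k_3) = 0xB276CD
s_5 = Round(s_4, k_4) = 0x6CD2DA
s_6 = Round(s_5, k_5) = 0x2DA3FD
s_7 = Round(s_6, k_6) = 0x3FDB86
s_8 = Round(s_7, k_7) = 0xB8671B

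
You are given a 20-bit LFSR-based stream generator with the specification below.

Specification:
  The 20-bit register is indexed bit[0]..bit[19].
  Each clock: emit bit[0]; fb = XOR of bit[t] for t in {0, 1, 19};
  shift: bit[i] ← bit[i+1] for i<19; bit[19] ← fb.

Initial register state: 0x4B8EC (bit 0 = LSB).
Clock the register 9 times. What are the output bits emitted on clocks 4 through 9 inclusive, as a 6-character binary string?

101110

reg_0 = 0x4B8EC
clock 1: out=0, reg = 0x25C76
clock 2: out=0, reg = 0x92E3B
clock 3: out=1, reg = 0xC971D
clock 4: out=1, reg = 0x64B8E
clock 5: out=0, reg = 0xB25C7
clock 6: out=1, reg = 0xD92E3
clock 7: out=1, reg = 0xEC971
clock 8: out=1, reg = 0x764B8
clock 9: out=0, reg = 0x3B25C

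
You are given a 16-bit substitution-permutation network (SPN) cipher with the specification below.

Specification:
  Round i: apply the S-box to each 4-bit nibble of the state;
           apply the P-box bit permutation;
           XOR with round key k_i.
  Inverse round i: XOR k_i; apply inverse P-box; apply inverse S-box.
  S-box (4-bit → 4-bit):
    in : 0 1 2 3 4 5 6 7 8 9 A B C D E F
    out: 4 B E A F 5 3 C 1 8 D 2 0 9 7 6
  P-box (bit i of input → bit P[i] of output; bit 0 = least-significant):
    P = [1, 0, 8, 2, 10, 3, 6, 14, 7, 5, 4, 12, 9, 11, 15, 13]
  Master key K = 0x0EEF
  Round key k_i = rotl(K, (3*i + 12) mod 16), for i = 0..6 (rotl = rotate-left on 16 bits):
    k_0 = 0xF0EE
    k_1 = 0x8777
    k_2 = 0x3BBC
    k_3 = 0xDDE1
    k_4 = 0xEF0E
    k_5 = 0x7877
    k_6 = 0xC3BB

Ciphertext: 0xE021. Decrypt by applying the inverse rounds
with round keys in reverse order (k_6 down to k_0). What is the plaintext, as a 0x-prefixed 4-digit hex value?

s_0 = ciphertext = 0xE021
s_1 = InvRound(s_0, k_6) = 0xD5B5
s_2 = InvRound(s_1, k_5) = 0x2855
s_3 = InvRound(s_2, k_4) = 0x504E
s_4 = InvRound(s_3, k_3) = 0xF664
s_5 = InvRound(s_4, k_2) = 0xF540
s_6 = InvRound(s_5, k_1) = 0xD291
s_7 = InvRound(s_6, k_0) = 0xDFF1

0xDFF1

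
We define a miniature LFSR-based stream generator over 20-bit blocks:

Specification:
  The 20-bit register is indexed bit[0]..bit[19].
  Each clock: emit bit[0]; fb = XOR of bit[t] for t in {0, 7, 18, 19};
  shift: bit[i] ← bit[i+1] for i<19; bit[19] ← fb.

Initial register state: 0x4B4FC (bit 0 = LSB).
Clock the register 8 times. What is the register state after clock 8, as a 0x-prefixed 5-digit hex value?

0x5C4B4

reg_0 = 0x4B4FC
clock 1: out=0, reg = 0x25A7E
clock 2: out=0, reg = 0x12D3F
clock 3: out=1, reg = 0x8969F
clock 4: out=1, reg = 0xC4B4F
clock 5: out=1, reg = 0xE25A7
clock 6: out=1, reg = 0x712D3
clock 7: out=1, reg = 0xB8969
clock 8: out=1, reg = 0x5C4B4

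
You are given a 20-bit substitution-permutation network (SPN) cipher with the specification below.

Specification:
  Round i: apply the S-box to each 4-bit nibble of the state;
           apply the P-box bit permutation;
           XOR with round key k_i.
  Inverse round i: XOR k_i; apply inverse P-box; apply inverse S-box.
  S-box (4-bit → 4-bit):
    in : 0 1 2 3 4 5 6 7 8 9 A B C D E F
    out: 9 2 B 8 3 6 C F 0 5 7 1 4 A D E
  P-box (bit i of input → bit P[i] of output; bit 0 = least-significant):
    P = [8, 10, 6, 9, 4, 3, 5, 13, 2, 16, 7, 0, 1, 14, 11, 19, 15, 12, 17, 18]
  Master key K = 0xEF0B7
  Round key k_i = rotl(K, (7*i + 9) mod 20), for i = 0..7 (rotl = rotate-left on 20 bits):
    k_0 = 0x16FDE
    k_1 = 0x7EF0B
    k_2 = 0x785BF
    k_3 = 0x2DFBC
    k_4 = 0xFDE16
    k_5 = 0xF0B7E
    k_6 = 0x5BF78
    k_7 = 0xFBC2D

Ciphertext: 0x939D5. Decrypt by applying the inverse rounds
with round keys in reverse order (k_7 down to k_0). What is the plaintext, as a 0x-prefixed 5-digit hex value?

s_0 = ciphertext = 0x939D5
s_1 = InvRound(s_0, k_7) = 0xE8CAA
s_2 = InvRound(s_1, k_6) = 0x5050E
s_3 = InvRound(s_2, k_5) = 0xC689F
s_4 = InvRound(s_3, k_4) = 0xA8FDD
s_5 = InvRound(s_4, k_3) = 0x1D3CC
s_6 = InvRound(s_5, k_2) = 0xF439F
s_7 = InvRound(s_6, k_1) = 0xB6901
s_8 = InvRound(s_7, k_0) = 0xC0E4F

0xC0E4F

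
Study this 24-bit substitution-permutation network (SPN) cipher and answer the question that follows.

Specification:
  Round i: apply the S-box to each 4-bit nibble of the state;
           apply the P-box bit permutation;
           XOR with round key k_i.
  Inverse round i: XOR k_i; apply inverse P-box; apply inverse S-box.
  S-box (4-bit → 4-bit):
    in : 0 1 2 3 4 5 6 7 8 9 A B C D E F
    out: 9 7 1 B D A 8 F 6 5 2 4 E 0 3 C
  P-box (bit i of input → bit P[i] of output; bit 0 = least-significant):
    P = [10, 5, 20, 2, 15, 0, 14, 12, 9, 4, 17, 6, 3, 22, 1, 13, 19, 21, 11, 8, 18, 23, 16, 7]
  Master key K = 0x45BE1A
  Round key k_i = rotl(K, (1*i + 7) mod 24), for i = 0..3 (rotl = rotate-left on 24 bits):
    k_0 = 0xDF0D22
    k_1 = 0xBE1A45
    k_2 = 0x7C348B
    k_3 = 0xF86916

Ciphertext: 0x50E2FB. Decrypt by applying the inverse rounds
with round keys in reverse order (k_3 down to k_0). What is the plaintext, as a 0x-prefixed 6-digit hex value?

0xB26D3D

s_0 = ciphertext = 0x50E2FB
s_1 = InvRound(s_0, k_3) = 0x5720E5
s_2 = InvRound(s_1, k_2) = 0xBE9F63
s_3 = InvRound(s_2, k_1) = 0xD6BD23
s_4 = InvRound(s_3, k_0) = 0xB26D3D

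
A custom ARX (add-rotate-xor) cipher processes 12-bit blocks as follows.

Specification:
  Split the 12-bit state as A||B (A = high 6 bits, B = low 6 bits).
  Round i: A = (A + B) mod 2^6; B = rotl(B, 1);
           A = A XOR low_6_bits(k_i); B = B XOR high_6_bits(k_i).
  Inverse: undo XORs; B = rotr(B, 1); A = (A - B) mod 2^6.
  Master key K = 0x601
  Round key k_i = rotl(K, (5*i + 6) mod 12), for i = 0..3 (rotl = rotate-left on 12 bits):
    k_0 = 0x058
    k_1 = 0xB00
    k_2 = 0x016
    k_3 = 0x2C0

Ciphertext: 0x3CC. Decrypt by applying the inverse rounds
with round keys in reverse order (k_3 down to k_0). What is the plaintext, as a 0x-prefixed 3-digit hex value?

s_0 = ciphertext = 0x3CC
s_1 = InvRound(s_0, k_3) = 0xB23
s_2 = InvRound(s_1, k_2) = 0x271
s_3 = InvRound(s_2, k_1) = 0x6EE
s_4 = InvRound(s_3, k_0) = 0x337

0x337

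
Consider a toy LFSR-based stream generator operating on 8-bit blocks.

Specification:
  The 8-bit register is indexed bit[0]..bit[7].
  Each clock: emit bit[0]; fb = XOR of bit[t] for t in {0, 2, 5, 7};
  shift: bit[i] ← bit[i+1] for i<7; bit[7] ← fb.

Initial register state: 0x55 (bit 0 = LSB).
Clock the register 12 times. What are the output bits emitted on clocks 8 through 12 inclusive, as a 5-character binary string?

reg_0 = 0x55
clock 1: out=1, reg = 0x2A
clock 2: out=0, reg = 0x95
clock 3: out=1, reg = 0xCA
clock 4: out=0, reg = 0xE5
clock 5: out=1, reg = 0x72
clock 6: out=0, reg = 0xB9
clock 7: out=1, reg = 0xDC
clock 8: out=0, reg = 0x6E
clock 9: out=0, reg = 0x37
clock 10: out=1, reg = 0x9B
clock 11: out=1, reg = 0x4D
clock 12: out=1, reg = 0x26

00111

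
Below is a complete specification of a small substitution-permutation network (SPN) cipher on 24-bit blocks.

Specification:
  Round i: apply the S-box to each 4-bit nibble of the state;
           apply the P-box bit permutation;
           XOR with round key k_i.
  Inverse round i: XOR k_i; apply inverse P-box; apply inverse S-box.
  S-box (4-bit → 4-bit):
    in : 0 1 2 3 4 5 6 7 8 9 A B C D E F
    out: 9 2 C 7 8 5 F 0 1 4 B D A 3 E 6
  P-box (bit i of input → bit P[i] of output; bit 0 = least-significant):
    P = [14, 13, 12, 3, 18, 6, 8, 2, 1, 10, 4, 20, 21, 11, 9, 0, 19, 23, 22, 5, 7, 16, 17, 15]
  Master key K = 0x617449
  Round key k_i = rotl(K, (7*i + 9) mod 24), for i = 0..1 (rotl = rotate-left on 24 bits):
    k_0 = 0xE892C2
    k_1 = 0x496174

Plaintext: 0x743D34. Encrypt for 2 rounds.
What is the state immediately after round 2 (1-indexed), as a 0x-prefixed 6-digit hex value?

0xCCA712

s_0 = plaintext = 0x743D34
s_1 = Round(s_0, k_0) = 0xCC9DA8
s_2 = Round(s_1, k_1) = 0xCCA712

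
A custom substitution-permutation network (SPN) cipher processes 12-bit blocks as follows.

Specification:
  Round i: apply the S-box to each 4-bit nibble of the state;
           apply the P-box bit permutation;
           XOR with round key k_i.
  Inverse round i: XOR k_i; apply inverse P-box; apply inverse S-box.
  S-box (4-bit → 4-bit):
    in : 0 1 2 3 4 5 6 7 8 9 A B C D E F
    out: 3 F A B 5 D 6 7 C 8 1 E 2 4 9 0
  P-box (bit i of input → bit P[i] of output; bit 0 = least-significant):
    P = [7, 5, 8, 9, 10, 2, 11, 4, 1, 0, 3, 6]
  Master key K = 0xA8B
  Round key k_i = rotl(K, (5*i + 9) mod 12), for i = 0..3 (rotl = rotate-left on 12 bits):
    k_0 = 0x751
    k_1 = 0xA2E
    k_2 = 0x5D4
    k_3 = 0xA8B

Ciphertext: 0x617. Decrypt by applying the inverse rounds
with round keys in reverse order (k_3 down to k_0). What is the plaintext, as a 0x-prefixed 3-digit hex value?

0x642

s_0 = ciphertext = 0x617
s_1 = InvRound(s_0, k_3) = 0xD1A
s_2 = InvRound(s_1, k_2) = 0x56A
s_3 = InvRound(s_2, k_1) = 0x978
s_4 = InvRound(s_3, k_0) = 0x642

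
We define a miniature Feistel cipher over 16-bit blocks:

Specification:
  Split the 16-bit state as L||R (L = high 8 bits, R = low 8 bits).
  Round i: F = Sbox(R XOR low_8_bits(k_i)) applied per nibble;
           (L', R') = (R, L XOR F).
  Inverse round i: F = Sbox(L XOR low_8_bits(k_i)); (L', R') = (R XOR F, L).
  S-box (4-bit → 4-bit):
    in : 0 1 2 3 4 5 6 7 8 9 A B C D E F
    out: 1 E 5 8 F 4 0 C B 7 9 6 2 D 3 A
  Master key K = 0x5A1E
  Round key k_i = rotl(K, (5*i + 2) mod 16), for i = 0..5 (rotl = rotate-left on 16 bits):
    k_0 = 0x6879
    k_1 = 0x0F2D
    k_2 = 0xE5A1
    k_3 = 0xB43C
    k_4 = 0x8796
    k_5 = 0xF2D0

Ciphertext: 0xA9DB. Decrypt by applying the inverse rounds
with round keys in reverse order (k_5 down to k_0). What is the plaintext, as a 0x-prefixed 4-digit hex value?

s_0 = ciphertext = 0xA9DB
s_1 = InvRound(s_0, k_5) = 0x1CA9
s_2 = InvRound(s_1, k_4) = 0x101C
s_3 = InvRound(s_2, k_3) = 0x4E10
s_4 = InvRound(s_3, k_2) = 0x2A4E
s_5 = InvRound(s_4, k_1) = 0x522A
s_6 = InvRound(s_5, k_0) = 0x7C52

0x7C52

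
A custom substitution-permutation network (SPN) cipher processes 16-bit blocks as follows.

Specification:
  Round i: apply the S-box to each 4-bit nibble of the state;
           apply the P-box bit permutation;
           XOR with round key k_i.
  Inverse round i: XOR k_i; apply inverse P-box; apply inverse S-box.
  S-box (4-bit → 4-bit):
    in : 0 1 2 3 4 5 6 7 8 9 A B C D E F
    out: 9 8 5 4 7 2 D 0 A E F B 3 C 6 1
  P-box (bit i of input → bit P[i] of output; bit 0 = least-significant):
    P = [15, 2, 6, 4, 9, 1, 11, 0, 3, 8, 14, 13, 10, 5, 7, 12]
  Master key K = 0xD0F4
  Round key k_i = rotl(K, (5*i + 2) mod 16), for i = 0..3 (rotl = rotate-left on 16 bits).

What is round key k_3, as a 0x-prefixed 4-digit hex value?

0xA1E9

K = 0xD0F4
k_0 = rotl(K, (5*0+2) mod 16) = rotl(K, 2) = 0x43D3
k_1 = rotl(K, (5*1+2) mod 16) = rotl(K, 7) = 0x7A68
k_2 = rotl(K, (5*2+2) mod 16) = rotl(K, 12) = 0x4D0F
k_3 = rotl(K, (5*3+2) mod 16) = rotl(K, 1) = 0xA1E9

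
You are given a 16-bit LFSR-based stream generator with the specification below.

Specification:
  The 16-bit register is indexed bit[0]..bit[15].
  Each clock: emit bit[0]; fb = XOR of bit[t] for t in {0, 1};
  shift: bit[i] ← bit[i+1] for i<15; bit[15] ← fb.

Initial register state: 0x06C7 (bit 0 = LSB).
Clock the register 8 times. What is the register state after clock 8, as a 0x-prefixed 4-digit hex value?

0xA406

reg_0 = 0x06C7
clock 1: out=1, reg = 0x0363
clock 2: out=1, reg = 0x01B1
clock 3: out=1, reg = 0x80D8
clock 4: out=0, reg = 0x406C
clock 5: out=0, reg = 0x2036
clock 6: out=0, reg = 0x901B
clock 7: out=1, reg = 0x480D
clock 8: out=1, reg = 0xA406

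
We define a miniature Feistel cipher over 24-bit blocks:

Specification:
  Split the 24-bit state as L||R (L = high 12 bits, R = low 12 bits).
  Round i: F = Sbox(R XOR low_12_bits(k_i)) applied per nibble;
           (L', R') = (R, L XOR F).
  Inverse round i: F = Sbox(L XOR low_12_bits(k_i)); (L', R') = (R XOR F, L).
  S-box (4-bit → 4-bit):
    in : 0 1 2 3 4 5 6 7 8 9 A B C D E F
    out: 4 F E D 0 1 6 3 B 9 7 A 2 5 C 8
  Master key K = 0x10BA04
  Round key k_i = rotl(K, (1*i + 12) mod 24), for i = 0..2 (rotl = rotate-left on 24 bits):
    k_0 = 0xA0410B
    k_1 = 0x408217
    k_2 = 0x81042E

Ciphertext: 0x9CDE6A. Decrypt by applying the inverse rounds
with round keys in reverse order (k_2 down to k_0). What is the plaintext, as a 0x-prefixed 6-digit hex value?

0x4C9069

s_0 = ciphertext = 0x9CDE6A
s_1 = InvRound(s_0, k_2) = 0xBA79CD
s_2 = InvRound(s_1, k_1) = 0x069BA7
s_3 = InvRound(s_2, k_0) = 0x4C9069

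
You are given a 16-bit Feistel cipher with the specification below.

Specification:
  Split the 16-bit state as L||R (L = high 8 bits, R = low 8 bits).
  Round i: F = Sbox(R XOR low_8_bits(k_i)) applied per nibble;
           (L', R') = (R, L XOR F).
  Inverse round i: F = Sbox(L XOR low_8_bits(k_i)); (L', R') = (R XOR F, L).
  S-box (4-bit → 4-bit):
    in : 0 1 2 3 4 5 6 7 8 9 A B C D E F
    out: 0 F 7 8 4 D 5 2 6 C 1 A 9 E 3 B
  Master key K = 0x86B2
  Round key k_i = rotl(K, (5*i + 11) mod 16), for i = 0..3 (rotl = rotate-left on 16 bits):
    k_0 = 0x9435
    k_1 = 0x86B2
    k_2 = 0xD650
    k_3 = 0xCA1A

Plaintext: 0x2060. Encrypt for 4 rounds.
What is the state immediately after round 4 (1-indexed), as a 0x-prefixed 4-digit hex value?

0xD7B5

s_0 = plaintext = 0x2060
s_1 = Round(s_0, k_0) = 0x60FD
s_2 = Round(s_1, k_1) = 0xFD2B
s_3 = Round(s_2, k_2) = 0x2BD7
s_4 = Round(s_3, k_3) = 0xD7B5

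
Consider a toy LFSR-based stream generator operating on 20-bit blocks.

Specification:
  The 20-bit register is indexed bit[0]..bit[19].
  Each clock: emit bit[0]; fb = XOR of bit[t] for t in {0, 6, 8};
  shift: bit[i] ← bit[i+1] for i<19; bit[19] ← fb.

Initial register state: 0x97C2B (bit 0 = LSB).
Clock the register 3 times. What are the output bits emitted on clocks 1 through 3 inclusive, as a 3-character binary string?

110

reg_0 = 0x97C2B
clock 1: out=1, reg = 0xCBE15
clock 2: out=1, reg = 0xE5F0A
clock 3: out=0, reg = 0xF2F85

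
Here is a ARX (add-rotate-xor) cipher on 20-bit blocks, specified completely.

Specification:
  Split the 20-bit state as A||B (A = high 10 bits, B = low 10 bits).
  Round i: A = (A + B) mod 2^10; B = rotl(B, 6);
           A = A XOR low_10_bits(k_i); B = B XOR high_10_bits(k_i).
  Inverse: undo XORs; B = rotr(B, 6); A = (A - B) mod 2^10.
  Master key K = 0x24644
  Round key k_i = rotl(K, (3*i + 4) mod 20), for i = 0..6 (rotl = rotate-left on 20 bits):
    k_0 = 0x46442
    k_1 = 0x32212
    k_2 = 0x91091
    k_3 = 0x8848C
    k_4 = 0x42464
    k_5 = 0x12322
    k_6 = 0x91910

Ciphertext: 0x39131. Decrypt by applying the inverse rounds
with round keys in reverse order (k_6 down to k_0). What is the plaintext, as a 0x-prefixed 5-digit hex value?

0xB3E83

s_0 = ciphertext = 0x39131
s_1 = InvRound(s_0, k_6) = 0x9DF7D
s_2 = InvRound(s_1, k_5) = 0x7E75C
s_3 = InvRound(s_2, k_4) = 0x11159
s_4 = InvRound(s_3, k_3) = 0x4EF8D
s_5 = InvRound(s_4, k_2) = 0x44C97
s_6 = InvRound(s_5, k_1) = 0x441F1
s_7 = InvRound(s_6, k_0) = 0xB3E83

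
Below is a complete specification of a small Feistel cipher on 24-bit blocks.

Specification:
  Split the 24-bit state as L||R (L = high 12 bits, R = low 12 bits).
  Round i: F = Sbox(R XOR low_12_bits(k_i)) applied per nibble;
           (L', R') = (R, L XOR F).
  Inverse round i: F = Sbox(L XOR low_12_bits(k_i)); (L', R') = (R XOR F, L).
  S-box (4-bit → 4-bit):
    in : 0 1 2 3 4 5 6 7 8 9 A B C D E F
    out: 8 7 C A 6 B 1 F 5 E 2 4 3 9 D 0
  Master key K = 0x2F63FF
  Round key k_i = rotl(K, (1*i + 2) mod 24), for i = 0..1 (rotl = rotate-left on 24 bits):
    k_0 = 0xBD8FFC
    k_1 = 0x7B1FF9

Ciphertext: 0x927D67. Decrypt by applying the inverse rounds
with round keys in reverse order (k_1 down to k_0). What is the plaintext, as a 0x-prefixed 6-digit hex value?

0x3A6CFA

s_0 = ciphertext = 0x927D67
s_1 = InvRound(s_0, k_1) = 0xCFA927
s_2 = InvRound(s_1, k_0) = 0x3A6CFA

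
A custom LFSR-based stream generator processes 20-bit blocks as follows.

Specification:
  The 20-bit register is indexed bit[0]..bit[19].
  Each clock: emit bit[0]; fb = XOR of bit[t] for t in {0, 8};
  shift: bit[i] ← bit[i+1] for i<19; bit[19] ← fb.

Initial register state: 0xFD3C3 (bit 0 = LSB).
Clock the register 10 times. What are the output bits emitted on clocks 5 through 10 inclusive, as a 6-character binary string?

reg_0 = 0xFD3C3
clock 1: out=1, reg = 0x7E9E1
clock 2: out=1, reg = 0x3F4F0
clock 3: out=0, reg = 0x1FA78
clock 4: out=0, reg = 0x0FD3C
clock 5: out=0, reg = 0x87E9E
clock 6: out=0, reg = 0x43F4F
clock 7: out=1, reg = 0x21FA7
clock 8: out=1, reg = 0x10FD3
clock 9: out=1, reg = 0x087E9
clock 10: out=1, reg = 0x043F4

001111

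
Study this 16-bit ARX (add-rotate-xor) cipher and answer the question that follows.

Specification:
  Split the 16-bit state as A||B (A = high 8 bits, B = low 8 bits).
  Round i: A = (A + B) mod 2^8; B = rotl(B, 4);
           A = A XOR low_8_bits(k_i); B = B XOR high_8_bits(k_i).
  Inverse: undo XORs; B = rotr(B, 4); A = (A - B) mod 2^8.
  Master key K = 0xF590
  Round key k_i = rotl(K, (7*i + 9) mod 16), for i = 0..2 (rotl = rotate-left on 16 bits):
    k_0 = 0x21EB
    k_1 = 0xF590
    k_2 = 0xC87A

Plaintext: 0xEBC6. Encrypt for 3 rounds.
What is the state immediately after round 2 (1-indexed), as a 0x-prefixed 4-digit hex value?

0x3721

s_0 = plaintext = 0xEBC6
s_1 = Round(s_0, k_0) = 0x5A4D
s_2 = Round(s_1, k_1) = 0x3721
s_3 = Round(s_2, k_2) = 0x22DA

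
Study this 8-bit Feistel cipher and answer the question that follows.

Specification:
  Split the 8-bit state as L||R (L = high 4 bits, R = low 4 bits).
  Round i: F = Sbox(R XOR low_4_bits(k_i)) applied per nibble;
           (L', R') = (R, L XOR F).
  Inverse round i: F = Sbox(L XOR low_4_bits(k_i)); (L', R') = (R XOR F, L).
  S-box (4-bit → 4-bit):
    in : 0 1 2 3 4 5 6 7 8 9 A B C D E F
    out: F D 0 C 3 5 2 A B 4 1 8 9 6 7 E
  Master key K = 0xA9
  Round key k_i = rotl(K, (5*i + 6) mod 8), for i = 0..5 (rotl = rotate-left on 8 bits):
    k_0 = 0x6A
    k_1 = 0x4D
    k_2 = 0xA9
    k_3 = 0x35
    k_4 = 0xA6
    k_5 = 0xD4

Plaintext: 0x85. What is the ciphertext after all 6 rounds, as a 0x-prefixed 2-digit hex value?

0x62

s_0 = plaintext = 0x85
s_1 = Round(s_0, k_0) = 0x56
s_2 = Round(s_1, k_1) = 0x6D
s_3 = Round(s_2, k_2) = 0xD5
s_4 = Round(s_3, k_3) = 0x52
s_5 = Round(s_4, k_4) = 0x26
s_6 = Round(s_5, k_5) = 0x62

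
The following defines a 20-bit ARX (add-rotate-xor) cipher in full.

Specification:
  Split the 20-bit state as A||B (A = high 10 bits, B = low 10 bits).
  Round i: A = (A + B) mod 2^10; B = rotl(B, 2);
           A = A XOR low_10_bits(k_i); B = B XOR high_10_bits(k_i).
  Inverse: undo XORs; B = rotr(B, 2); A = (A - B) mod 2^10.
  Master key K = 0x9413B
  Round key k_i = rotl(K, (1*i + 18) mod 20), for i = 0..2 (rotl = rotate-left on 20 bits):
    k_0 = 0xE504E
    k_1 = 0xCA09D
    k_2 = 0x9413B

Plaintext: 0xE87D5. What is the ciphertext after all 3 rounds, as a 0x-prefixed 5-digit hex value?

s_0 = plaintext = 0xE87D5
s_1 = Round(s_0, k_0) = 0xCE0C3
s_2 = Round(s_1, k_1) = 0xD9824
s_3 = Round(s_2, k_2) = 0xAC6C0

0xAC6C0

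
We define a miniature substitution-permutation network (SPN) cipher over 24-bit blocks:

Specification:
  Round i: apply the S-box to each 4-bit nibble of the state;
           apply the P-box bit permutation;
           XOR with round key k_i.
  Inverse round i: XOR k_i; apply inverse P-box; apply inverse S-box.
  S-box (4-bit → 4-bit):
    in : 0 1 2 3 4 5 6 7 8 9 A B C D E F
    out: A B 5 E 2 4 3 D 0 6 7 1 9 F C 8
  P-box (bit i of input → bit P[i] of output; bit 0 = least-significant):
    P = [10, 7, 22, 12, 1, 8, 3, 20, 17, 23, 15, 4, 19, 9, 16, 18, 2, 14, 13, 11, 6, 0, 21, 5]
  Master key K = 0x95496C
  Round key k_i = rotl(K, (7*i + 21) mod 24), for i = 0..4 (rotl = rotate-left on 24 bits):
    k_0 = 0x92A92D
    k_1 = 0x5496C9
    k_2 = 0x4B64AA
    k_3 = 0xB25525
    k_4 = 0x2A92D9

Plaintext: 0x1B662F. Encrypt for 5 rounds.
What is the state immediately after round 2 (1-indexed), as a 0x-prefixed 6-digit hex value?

s_0 = plaintext = 0x1B662F
s_1 = Round(s_0, k_0) = 0x18BB42
s_2 = Round(s_1, k_1) = 0x1E93A8
s_3 = Round(s_2, k_2) = 0xCACFD1
s_4 = Round(s_3, k_3) = 0xAE20DB
s_5 = Round(s_4, k_4) = 0x93BF82

0x1E93A8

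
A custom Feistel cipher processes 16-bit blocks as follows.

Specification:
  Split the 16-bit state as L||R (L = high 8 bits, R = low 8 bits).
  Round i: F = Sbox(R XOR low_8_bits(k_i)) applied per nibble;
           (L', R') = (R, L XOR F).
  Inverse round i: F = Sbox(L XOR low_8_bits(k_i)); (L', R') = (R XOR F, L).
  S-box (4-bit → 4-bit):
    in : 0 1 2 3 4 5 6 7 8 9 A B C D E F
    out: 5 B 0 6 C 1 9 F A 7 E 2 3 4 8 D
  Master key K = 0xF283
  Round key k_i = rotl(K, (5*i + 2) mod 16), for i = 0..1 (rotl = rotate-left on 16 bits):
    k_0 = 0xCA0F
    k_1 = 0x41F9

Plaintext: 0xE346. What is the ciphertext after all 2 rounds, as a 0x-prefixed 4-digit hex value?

0x2402

s_0 = plaintext = 0xE346
s_1 = Round(s_0, k_0) = 0x4624
s_2 = Round(s_1, k_1) = 0x2402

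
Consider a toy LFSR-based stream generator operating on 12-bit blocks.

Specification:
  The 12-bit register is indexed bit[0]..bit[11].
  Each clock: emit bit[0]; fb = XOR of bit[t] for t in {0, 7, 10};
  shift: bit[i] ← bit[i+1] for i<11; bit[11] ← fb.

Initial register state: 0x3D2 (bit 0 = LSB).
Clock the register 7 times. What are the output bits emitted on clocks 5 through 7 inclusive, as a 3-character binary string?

reg_0 = 0x3D2
clock 1: out=0, reg = 0x9E9
clock 2: out=1, reg = 0x4F4
clock 3: out=0, reg = 0x27A
clock 4: out=0, reg = 0x13D
clock 5: out=1, reg = 0x89E
clock 6: out=0, reg = 0xC4F
clock 7: out=1, reg = 0x627

101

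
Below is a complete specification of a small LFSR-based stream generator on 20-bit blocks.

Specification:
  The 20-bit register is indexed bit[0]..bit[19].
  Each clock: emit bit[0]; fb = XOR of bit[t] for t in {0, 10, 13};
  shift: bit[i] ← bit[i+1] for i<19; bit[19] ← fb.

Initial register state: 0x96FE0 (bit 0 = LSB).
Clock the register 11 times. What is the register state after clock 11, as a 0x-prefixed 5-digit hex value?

0xBE12D

reg_0 = 0x96FE0
clock 1: out=0, reg = 0x4B7F0
clock 2: out=0, reg = 0x25BF8
clock 3: out=0, reg = 0x12DFC
clock 4: out=0, reg = 0x096FE
clock 5: out=0, reg = 0x84B7F
clock 6: out=1, reg = 0xC25BF
clock 7: out=1, reg = 0xE12DF
clock 8: out=1, reg = 0xF096F
clock 9: out=1, reg = 0xF84B7
clock 10: out=1, reg = 0x7C25B
clock 11: out=1, reg = 0xBE12D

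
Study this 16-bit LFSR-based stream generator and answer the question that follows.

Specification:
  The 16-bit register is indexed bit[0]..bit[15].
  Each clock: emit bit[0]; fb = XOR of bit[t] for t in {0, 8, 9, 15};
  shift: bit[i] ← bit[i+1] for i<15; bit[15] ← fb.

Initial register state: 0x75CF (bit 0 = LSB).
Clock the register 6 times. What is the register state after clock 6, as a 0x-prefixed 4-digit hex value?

0x01D7

reg_0 = 0x75CF
clock 1: out=1, reg = 0x3AE7
clock 2: out=1, reg = 0x1D73
clock 3: out=1, reg = 0x0EB9
clock 4: out=1, reg = 0x075C
clock 5: out=0, reg = 0x03AE
clock 6: out=0, reg = 0x01D7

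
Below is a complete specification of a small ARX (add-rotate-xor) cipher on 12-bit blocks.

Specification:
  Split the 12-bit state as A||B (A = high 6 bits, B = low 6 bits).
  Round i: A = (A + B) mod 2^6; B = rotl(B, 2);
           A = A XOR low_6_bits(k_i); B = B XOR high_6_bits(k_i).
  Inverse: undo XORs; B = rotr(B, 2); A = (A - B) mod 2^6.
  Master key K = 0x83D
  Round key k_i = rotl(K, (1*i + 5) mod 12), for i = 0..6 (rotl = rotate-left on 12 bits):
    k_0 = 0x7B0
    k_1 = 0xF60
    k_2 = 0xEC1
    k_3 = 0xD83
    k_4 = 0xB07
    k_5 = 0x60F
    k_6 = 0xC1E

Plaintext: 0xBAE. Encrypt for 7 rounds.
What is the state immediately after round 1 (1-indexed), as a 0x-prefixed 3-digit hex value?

s_0 = plaintext = 0xBAE
s_1 = Round(s_0, k_0) = 0xB24
s_2 = Round(s_1, k_1) = 0xC2F
s_3 = Round(s_2, k_2) = 0x785
s_4 = Round(s_3, k_3) = 0x822
s_5 = Round(s_4, k_4) = 0x166
s_6 = Round(s_5, k_5) = 0x902
s_7 = Round(s_6, k_6) = 0xE38

0xB24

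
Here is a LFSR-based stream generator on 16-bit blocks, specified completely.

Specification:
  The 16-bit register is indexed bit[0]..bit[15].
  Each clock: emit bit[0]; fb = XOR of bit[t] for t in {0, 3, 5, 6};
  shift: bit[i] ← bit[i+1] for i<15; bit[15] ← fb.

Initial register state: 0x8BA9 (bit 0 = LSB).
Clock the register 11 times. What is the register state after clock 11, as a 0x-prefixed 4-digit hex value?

reg_0 = 0x8BA9
clock 1: out=1, reg = 0xC5D4
clock 2: out=0, reg = 0xE2EA
clock 3: out=0, reg = 0xF175
clock 4: out=1, reg = 0xF8BA
clock 5: out=0, reg = 0x7C5D
clock 6: out=1, reg = 0xBE2E
clock 7: out=0, reg = 0x5F17
clock 8: out=1, reg = 0xAF8B
clock 9: out=1, reg = 0x57C5
clock 10: out=1, reg = 0x2BE2
clock 11: out=0, reg = 0x15F1

0x15F1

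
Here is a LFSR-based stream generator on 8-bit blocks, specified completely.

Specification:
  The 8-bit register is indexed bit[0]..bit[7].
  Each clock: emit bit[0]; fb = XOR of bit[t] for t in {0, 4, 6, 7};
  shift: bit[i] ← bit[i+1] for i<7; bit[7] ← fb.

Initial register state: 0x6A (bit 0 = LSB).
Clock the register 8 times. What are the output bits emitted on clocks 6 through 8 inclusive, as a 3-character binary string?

110

reg_0 = 0x6A
clock 1: out=0, reg = 0xB5
clock 2: out=1, reg = 0xDA
clock 3: out=0, reg = 0xED
clock 4: out=1, reg = 0xF6
clock 5: out=0, reg = 0xFB
clock 6: out=1, reg = 0x7D
clock 7: out=1, reg = 0xBE
clock 8: out=0, reg = 0x5F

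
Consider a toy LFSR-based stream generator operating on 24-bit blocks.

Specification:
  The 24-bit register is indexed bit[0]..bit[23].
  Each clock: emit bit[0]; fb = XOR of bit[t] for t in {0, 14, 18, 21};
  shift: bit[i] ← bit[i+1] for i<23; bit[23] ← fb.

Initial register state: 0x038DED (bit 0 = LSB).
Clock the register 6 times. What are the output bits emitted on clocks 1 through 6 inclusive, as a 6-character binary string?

101101

reg_0 = 0x038DED
clock 1: out=1, reg = 0x81C6F6
clock 2: out=0, reg = 0xC0E37B
clock 3: out=1, reg = 0x6071BD
clock 4: out=1, reg = 0xB038DE
clock 5: out=0, reg = 0xD81C6F
clock 6: out=1, reg = 0xEC0E37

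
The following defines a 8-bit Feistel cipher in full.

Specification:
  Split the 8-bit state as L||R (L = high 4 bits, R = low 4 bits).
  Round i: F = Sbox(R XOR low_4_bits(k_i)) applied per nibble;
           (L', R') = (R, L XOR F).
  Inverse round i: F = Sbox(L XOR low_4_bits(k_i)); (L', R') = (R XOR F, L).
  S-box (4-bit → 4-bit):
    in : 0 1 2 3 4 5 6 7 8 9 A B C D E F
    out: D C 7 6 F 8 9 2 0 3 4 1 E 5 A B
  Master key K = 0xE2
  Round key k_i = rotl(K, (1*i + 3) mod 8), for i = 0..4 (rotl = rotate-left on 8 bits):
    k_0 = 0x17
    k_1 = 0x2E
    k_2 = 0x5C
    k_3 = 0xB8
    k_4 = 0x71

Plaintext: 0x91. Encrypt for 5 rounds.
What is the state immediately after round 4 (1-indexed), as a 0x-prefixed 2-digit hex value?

0x2F

s_0 = plaintext = 0x91
s_1 = Round(s_0, k_0) = 0x10
s_2 = Round(s_1, k_1) = 0x0B
s_3 = Round(s_2, k_2) = 0xB2
s_4 = Round(s_3, k_3) = 0x2F
s_5 = Round(s_4, k_4) = 0xF8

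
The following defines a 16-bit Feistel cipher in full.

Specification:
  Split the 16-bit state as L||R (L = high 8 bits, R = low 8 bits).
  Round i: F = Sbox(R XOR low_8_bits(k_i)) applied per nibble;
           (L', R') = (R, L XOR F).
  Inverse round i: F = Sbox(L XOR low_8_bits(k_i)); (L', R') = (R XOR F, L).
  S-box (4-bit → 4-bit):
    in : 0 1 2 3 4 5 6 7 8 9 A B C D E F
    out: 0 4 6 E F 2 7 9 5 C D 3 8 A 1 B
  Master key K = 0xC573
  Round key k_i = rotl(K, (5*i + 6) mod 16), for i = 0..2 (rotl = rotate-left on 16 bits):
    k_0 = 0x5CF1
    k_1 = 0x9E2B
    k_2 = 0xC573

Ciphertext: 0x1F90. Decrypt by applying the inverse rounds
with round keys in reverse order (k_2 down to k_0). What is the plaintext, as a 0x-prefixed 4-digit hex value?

0x9891

s_0 = ciphertext = 0x1F90
s_1 = InvRound(s_0, k_2) = 0xE81F
s_2 = InvRound(s_1, k_1) = 0x91E8
s_3 = InvRound(s_2, k_0) = 0x9891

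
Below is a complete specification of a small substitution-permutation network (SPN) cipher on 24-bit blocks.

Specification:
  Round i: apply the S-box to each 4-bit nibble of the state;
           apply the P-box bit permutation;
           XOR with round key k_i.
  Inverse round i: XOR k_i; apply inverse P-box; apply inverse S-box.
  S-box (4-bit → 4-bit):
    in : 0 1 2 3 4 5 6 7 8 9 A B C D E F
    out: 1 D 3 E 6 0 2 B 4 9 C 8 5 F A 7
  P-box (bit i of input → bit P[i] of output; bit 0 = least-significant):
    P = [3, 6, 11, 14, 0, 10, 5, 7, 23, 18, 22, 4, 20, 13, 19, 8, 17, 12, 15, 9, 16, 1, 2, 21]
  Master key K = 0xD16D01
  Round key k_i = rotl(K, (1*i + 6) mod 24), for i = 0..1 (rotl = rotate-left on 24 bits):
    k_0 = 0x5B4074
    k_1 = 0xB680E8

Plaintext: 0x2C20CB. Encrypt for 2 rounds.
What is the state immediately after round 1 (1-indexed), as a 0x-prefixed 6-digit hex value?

s_0 = plaintext = 0x2C20CB
s_1 = Round(s_0, k_0) = 0xC8A057
s_2 = Round(s_1, k_1) = 0x3F41A4

0xC8A057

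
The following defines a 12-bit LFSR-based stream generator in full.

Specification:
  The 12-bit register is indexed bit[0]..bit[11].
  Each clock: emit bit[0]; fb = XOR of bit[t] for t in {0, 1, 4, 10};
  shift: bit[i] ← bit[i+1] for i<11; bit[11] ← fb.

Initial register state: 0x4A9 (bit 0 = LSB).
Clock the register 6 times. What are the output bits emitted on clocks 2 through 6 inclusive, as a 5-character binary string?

reg_0 = 0x4A9
clock 1: out=1, reg = 0x254
clock 2: out=0, reg = 0x92A
clock 3: out=0, reg = 0xC95
clock 4: out=1, reg = 0xE4A
clock 5: out=0, reg = 0x725
clock 6: out=1, reg = 0x392

00101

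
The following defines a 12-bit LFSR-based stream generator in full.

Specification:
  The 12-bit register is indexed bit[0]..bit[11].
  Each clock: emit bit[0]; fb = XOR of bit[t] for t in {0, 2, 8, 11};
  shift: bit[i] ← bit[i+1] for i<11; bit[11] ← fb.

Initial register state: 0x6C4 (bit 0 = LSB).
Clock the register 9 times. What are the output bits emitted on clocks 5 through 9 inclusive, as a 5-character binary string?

00110

reg_0 = 0x6C4
clock 1: out=0, reg = 0xB62
clock 2: out=0, reg = 0x5B1
clock 3: out=1, reg = 0x2D8
clock 4: out=0, reg = 0x16C
clock 5: out=0, reg = 0x0B6
clock 6: out=0, reg = 0x85B
clock 7: out=1, reg = 0x42D
clock 8: out=1, reg = 0x216
clock 9: out=0, reg = 0x90B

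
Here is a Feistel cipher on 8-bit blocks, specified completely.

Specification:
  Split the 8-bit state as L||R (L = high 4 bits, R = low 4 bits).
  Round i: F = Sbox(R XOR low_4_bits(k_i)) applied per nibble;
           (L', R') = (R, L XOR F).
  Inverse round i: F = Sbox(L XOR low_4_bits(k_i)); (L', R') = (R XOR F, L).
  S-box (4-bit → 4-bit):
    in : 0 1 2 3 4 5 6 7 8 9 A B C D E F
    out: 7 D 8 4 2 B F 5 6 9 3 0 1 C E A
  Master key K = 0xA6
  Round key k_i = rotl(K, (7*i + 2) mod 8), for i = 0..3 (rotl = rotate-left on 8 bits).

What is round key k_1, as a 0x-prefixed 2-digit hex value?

0x4D

K = 0xA6
k_0 = rotl(K, (7*0+2) mod 8) = rotl(K, 2) = 0x9A
k_1 = rotl(K, (7*1+2) mod 8) = rotl(K, 1) = 0x4D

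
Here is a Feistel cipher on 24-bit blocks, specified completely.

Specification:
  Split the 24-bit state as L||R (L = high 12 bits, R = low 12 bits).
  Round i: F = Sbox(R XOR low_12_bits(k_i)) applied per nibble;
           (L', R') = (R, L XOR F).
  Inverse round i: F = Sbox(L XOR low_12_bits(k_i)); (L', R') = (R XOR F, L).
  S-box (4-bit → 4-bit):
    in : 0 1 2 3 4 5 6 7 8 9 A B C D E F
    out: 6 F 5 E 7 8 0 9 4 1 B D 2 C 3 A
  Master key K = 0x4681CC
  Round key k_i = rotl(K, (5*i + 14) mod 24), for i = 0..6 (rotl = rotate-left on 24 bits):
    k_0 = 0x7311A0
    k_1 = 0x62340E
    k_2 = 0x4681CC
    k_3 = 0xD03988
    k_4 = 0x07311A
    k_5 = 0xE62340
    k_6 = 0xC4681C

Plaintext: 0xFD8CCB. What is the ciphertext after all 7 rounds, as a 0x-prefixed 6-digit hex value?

s_0 = plaintext = 0xFD8CCB
s_1 = Round(s_0, k_0) = 0xCCB3D5
s_2 = Round(s_1, k_1) = 0x3D5506
s_3 = Round(s_2, k_2) = 0x5064FE
s_4 = Round(s_3, k_3) = 0x4FE996
s_5 = Round(s_4, k_4) = 0x9960BC
s_6 = Round(s_5, k_5) = 0x0BC734
s_7 = Round(s_6, k_6) = 0x734AE8

0x734AE8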